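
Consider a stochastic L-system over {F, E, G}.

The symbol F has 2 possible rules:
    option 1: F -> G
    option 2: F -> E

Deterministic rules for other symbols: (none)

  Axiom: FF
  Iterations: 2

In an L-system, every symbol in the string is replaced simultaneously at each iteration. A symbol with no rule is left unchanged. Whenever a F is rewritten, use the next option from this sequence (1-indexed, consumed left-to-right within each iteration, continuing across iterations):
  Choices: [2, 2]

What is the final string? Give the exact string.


Answer: EE

Derivation:
Step 0: FF
Step 1: EE  (used choices [2, 2])
Step 2: EE  (used choices [])


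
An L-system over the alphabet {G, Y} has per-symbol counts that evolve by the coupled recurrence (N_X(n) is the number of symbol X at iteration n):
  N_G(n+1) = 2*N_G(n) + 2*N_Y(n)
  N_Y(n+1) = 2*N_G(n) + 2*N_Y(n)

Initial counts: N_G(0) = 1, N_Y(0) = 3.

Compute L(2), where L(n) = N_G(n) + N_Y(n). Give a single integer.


Step 0: N_G=1, N_Y=3, L=4
Step 1: N_G=8, N_Y=8, L=16
Step 2: N_G=32, N_Y=32, L=64

Answer: 64


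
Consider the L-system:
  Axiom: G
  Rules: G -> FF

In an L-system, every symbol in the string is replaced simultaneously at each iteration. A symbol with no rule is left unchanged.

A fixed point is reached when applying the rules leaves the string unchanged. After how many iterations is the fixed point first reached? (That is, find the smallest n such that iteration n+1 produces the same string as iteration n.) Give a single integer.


Step 0: G
Step 1: FF
Step 2: FF  (unchanged — fixed point at step 1)

Answer: 1


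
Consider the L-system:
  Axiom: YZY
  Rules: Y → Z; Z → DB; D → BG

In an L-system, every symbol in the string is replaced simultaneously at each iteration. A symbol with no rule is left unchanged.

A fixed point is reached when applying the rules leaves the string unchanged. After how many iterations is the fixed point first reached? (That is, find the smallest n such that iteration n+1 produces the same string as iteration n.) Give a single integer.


Answer: 3

Derivation:
Step 0: YZY
Step 1: ZDBZ
Step 2: DBBGBDB
Step 3: BGBBGBBGB
Step 4: BGBBGBBGB  (unchanged — fixed point at step 3)


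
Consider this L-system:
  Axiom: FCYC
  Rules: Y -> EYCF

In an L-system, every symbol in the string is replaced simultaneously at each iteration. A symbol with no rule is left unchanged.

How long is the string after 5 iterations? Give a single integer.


Step 0: length = 4
Step 1: length = 7
Step 2: length = 10
Step 3: length = 13
Step 4: length = 16
Step 5: length = 19

Answer: 19


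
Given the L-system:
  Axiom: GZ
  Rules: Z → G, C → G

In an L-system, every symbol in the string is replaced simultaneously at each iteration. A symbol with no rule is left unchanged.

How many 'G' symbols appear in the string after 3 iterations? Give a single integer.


Step 0: GZ  (1 'G')
Step 1: GG  (2 'G')
Step 2: GG  (2 'G')
Step 3: GG  (2 'G')

Answer: 2


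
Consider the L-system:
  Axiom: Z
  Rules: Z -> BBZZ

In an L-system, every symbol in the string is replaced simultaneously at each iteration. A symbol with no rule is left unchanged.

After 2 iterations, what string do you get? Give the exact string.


Answer: BBBBZZBBZZ

Derivation:
Step 0: Z
Step 1: BBZZ
Step 2: BBBBZZBBZZ


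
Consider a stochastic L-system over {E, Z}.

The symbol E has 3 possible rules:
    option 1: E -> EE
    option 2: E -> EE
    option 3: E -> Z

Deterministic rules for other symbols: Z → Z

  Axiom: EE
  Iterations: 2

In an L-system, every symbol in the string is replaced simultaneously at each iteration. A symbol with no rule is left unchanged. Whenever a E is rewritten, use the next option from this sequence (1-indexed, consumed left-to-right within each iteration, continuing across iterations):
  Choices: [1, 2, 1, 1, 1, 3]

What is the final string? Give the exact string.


Answer: EEEEEEZ

Derivation:
Step 0: EE
Step 1: EEEE  (used choices [1, 2])
Step 2: EEEEEEZ  (used choices [1, 1, 1, 3])


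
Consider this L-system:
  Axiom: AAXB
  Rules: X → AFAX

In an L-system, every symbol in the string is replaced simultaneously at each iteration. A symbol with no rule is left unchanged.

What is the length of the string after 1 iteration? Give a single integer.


Step 0: length = 4
Step 1: length = 7

Answer: 7


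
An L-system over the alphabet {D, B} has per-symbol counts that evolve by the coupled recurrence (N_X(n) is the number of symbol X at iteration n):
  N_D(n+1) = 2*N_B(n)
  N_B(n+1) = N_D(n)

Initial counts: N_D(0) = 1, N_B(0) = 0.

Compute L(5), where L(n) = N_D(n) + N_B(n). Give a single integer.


Step 0: N_D=1, N_B=0, L=1
Step 1: N_D=0, N_B=1, L=1
Step 2: N_D=2, N_B=0, L=2
Step 3: N_D=0, N_B=2, L=2
Step 4: N_D=4, N_B=0, L=4
Step 5: N_D=0, N_B=4, L=4

Answer: 4


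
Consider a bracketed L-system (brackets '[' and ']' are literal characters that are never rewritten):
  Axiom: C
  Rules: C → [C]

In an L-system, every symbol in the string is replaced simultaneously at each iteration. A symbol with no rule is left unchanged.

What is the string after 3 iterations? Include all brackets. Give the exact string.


Answer: [[[C]]]

Derivation:
Step 0: C
Step 1: [C]
Step 2: [[C]]
Step 3: [[[C]]]


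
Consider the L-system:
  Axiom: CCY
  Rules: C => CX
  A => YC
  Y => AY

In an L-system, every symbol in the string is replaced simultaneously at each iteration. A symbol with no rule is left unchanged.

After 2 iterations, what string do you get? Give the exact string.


Answer: CXXCXXYCAY

Derivation:
Step 0: CCY
Step 1: CXCXAY
Step 2: CXXCXXYCAY


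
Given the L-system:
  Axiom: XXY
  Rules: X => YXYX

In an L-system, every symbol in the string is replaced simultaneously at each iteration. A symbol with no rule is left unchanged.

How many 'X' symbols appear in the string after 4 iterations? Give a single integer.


Step 0: XXY  (2 'X')
Step 1: YXYXYXYXY  (4 'X')
Step 2: YYXYXYYXYXYYXYXYYXYXY  (8 'X')
Step 3: YYYXYXYYXYXYYYXYXYYXYXYYYXYXYYXYXYYYXYXYYXYXY  (16 'X')
Step 4: YYYYXYXYYXYXYYYXYXYYXYXYYYYXYXYYXYXYYYXYXYYXYXYYYYXYXYYXYXYYYXYXYYXYXYYYYXYXYYXYXYYYXYXYYXYXY  (32 'X')

Answer: 32


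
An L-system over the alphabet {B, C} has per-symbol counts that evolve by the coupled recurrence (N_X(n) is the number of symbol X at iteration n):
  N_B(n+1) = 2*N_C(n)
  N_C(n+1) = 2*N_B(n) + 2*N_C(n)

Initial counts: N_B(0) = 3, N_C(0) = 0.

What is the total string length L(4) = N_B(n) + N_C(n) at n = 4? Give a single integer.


Step 0: N_B=3, N_C=0, L=3
Step 1: N_B=0, N_C=6, L=6
Step 2: N_B=12, N_C=12, L=24
Step 3: N_B=24, N_C=48, L=72
Step 4: N_B=96, N_C=144, L=240

Answer: 240


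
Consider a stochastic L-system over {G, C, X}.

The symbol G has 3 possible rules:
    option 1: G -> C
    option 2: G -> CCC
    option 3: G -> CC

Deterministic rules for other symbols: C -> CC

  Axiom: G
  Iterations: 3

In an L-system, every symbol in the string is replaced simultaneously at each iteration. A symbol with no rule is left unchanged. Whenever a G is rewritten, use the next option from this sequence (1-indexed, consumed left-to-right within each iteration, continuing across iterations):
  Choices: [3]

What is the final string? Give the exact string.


Step 0: G
Step 1: CC  (used choices [3])
Step 2: CCCC  (used choices [])
Step 3: CCCCCCCC  (used choices [])

Answer: CCCCCCCC


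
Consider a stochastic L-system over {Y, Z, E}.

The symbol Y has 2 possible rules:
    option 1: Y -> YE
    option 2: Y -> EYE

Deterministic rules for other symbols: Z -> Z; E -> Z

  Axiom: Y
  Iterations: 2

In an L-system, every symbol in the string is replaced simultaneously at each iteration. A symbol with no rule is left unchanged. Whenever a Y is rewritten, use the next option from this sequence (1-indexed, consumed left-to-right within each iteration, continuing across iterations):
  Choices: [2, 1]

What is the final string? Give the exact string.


Answer: ZYEZ

Derivation:
Step 0: Y
Step 1: EYE  (used choices [2])
Step 2: ZYEZ  (used choices [1])


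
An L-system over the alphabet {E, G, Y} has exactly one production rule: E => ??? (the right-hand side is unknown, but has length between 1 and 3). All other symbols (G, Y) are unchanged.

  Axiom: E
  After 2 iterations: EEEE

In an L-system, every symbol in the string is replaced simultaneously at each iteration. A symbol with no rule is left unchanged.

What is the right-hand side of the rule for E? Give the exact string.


Answer: EE

Derivation:
Trying E => EE:
  Step 0: E
  Step 1: EE
  Step 2: EEEE
Matches the given result.


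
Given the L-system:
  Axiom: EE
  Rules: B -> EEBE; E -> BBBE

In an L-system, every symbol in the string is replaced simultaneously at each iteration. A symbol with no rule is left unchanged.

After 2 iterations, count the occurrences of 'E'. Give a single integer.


Answer: 20

Derivation:
Step 0: EE  (2 'E')
Step 1: BBBEBBBE  (2 'E')
Step 2: EEBEEEBEEEBEBBBEEEBEEEBEEEBEBBBE  (20 'E')


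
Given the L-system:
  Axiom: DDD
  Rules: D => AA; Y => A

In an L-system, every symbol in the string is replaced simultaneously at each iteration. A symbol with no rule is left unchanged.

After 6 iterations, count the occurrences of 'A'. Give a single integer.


Step 0: DDD  (0 'A')
Step 1: AAAAAA  (6 'A')
Step 2: AAAAAA  (6 'A')
Step 3: AAAAAA  (6 'A')
Step 4: AAAAAA  (6 'A')
Step 5: AAAAAA  (6 'A')
Step 6: AAAAAA  (6 'A')

Answer: 6


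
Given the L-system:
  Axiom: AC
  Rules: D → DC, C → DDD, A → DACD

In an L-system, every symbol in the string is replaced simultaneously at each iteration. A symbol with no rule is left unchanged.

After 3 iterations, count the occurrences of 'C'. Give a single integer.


Answer: 11

Derivation:
Step 0: AC  (1 'C')
Step 1: DACDDDD  (1 'C')
Step 2: DCDACDDDDDCDCDCDC  (6 'C')
Step 3: DCDDDDCDACDDDDDCDCDCDCDCDDDDCDDDDCDDDDCDDD  (11 'C')


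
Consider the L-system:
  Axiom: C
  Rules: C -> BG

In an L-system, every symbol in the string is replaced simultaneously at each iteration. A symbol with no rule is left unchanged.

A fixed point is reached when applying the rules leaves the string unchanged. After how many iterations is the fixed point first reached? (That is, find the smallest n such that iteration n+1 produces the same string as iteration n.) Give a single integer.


Step 0: C
Step 1: BG
Step 2: BG  (unchanged — fixed point at step 1)

Answer: 1


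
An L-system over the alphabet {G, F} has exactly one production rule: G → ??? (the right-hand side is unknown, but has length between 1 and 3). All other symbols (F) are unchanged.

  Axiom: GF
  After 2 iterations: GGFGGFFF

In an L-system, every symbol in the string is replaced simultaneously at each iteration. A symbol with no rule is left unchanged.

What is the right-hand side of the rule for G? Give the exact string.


Trying G → GGF:
  Step 0: GF
  Step 1: GGFF
  Step 2: GGFGGFFF
Matches the given result.

Answer: GGF


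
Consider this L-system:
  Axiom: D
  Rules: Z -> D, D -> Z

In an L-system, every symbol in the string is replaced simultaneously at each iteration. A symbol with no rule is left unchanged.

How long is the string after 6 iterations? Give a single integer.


Answer: 1

Derivation:
Step 0: length = 1
Step 1: length = 1
Step 2: length = 1
Step 3: length = 1
Step 4: length = 1
Step 5: length = 1
Step 6: length = 1


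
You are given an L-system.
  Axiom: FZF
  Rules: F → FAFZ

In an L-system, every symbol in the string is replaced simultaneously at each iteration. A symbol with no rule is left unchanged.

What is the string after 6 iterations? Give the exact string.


Answer: FAFZAFAFZZAFAFZAFAFZZZAFAFZAFAFZZAFAFZAFAFZZZZAFAFZAFAFZZAFAFZAFAFZZZAFAFZAFAFZZAFAFZAFAFZZZZZAFAFZAFAFZZAFAFZAFAFZZZAFAFZAFAFZZAFAFZAFAFZZZZAFAFZAFAFZZAFAFZAFAFZZZAFAFZAFAFZZAFAFZAFAFZZZZZZZFAFZAFAFZZAFAFZAFAFZZZAFAFZAFAFZZAFAFZAFAFZZZZAFAFZAFAFZZAFAFZAFAFZZZAFAFZAFAFZZAFAFZAFAFZZZZZAFAFZAFAFZZAFAFZAFAFZZZAFAFZAFAFZZAFAFZAFAFZZZZAFAFZAFAFZZAFAFZAFAFZZZAFAFZAFAFZZAFAFZAFAFZZZZZZ

Derivation:
Step 0: FZF
Step 1: FAFZZFAFZ
Step 2: FAFZAFAFZZZFAFZAFAFZZ
Step 3: FAFZAFAFZZAFAFZAFAFZZZZFAFZAFAFZZAFAFZAFAFZZZ
Step 4: FAFZAFAFZZAFAFZAFAFZZZAFAFZAFAFZZAFAFZAFAFZZZZZFAFZAFAFZZAFAFZAFAFZZZAFAFZAFAFZZAFAFZAFAFZZZZ
Step 5: FAFZAFAFZZAFAFZAFAFZZZAFAFZAFAFZZAFAFZAFAFZZZZAFAFZAFAFZZAFAFZAFAFZZZAFAFZAFAFZZAFAFZAFAFZZZZZZFAFZAFAFZZAFAFZAFAFZZZAFAFZAFAFZZAFAFZAFAFZZZZAFAFZAFAFZZAFAFZAFAFZZZAFAFZAFAFZZAFAFZAFAFZZZZZ
Step 6: FAFZAFAFZZAFAFZAFAFZZZAFAFZAFAFZZAFAFZAFAFZZZZAFAFZAFAFZZAFAFZAFAFZZZAFAFZAFAFZZAFAFZAFAFZZZZZAFAFZAFAFZZAFAFZAFAFZZZAFAFZAFAFZZAFAFZAFAFZZZZAFAFZAFAFZZAFAFZAFAFZZZAFAFZAFAFZZAFAFZAFAFZZZZZZZFAFZAFAFZZAFAFZAFAFZZZAFAFZAFAFZZAFAFZAFAFZZZZAFAFZAFAFZZAFAFZAFAFZZZAFAFZAFAFZZAFAFZAFAFZZZZZAFAFZAFAFZZAFAFZAFAFZZZAFAFZAFAFZZAFAFZAFAFZZZZAFAFZAFAFZZAFAFZAFAFZZZAFAFZAFAFZZAFAFZAFAFZZZZZZ


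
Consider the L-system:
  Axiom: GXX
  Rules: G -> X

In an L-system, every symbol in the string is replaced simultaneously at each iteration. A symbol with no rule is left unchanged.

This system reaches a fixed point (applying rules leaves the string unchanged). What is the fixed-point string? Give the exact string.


Step 0: GXX
Step 1: XXX
Step 2: XXX  (unchanged — fixed point at step 1)

Answer: XXX


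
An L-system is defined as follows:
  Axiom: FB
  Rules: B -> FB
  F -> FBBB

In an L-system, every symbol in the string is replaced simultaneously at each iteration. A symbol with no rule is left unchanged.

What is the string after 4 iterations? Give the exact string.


Step 0: FB
Step 1: FBBBFB
Step 2: FBBBFBFBFBFBBBFB
Step 3: FBBBFBFBFBFBBBFBFBBBFBFBBBFBFBBBFBFBFBFBBBFB
Step 4: FBBBFBFBFBFBBBFBFBBBFBFBBBFBFBBBFBFBFBFBBBFBFBBBFBFBFBFBBBFBFBBBFBFBFBFBBBFBFBBBFBFBFBFBBBFBFBBBFBFBBBFBFBBBFBFBFBFBBBFB

Answer: FBBBFBFBFBFBBBFBFBBBFBFBBBFBFBBBFBFBFBFBBBFBFBBBFBFBFBFBBBFBFBBBFBFBFBFBBBFBFBBBFBFBFBFBBBFBFBBBFBFBBBFBFBBBFBFBFBFBBBFB


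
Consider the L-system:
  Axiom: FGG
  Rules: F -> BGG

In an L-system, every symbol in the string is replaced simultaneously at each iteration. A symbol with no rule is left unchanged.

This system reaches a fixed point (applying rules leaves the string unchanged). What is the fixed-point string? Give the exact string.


Answer: BGGGG

Derivation:
Step 0: FGG
Step 1: BGGGG
Step 2: BGGGG  (unchanged — fixed point at step 1)


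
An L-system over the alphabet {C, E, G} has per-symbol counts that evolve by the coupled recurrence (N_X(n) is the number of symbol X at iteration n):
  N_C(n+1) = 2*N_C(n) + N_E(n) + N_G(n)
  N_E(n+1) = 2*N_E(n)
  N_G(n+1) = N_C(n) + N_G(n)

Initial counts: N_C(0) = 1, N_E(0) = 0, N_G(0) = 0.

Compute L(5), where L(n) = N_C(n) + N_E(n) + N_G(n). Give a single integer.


Answer: 144

Derivation:
Step 0: N_C=1, N_E=0, N_G=0, L=1
Step 1: N_C=2, N_E=0, N_G=1, L=3
Step 2: N_C=5, N_E=0, N_G=3, L=8
Step 3: N_C=13, N_E=0, N_G=8, L=21
Step 4: N_C=34, N_E=0, N_G=21, L=55
Step 5: N_C=89, N_E=0, N_G=55, L=144


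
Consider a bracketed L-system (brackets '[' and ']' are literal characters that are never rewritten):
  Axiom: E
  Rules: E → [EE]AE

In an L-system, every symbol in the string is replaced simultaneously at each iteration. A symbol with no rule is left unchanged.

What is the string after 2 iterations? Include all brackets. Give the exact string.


Step 0: E
Step 1: [EE]AE
Step 2: [[EE]AE[EE]AE]A[EE]AE

Answer: [[EE]AE[EE]AE]A[EE]AE


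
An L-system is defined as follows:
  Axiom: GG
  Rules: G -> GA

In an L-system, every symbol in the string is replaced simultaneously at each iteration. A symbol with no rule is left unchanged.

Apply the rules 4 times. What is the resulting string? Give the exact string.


Answer: GAAAAGAAAA

Derivation:
Step 0: GG
Step 1: GAGA
Step 2: GAAGAA
Step 3: GAAAGAAA
Step 4: GAAAAGAAAA


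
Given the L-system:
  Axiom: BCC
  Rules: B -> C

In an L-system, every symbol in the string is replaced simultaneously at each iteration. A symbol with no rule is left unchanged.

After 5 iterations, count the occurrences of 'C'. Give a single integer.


Answer: 3

Derivation:
Step 0: BCC  (2 'C')
Step 1: CCC  (3 'C')
Step 2: CCC  (3 'C')
Step 3: CCC  (3 'C')
Step 4: CCC  (3 'C')
Step 5: CCC  (3 'C')


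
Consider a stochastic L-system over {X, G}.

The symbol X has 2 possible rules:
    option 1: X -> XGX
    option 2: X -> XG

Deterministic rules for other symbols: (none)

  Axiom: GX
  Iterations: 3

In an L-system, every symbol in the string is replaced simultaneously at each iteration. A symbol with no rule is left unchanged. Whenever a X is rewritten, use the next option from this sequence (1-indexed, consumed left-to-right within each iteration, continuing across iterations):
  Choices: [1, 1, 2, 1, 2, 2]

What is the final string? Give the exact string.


Step 0: GX
Step 1: GXGX  (used choices [1])
Step 2: GXGXGXG  (used choices [1, 2])
Step 3: GXGXGXGGXGG  (used choices [1, 2, 2])

Answer: GXGXGXGGXGG


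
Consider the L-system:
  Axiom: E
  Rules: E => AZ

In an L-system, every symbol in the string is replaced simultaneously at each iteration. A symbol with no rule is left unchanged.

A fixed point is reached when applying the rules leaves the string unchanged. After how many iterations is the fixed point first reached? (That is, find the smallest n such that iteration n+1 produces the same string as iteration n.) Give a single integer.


Answer: 1

Derivation:
Step 0: E
Step 1: AZ
Step 2: AZ  (unchanged — fixed point at step 1)


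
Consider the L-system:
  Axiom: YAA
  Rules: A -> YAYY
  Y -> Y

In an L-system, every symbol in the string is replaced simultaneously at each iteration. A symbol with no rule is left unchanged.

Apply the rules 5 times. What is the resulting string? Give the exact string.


Answer: YYYYYYAYYYYYYYYYYYYYYYAYYYYYYYYYY

Derivation:
Step 0: YAA
Step 1: YYAYYYAYY
Step 2: YYYAYYYYYYAYYYY
Step 3: YYYYAYYYYYYYYYAYYYYYY
Step 4: YYYYYAYYYYYYYYYYYYAYYYYYYYY
Step 5: YYYYYYAYYYYYYYYYYYYYYYAYYYYYYYYYY


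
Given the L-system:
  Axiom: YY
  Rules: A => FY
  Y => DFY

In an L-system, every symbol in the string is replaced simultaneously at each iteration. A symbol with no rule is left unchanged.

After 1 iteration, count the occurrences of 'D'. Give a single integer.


Answer: 2

Derivation:
Step 0: YY  (0 'D')
Step 1: DFYDFY  (2 'D')


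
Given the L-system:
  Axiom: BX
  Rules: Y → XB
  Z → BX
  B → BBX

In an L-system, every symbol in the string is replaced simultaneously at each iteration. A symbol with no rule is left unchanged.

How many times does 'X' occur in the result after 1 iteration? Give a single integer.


Step 0: BX  (1 'X')
Step 1: BBXX  (2 'X')

Answer: 2


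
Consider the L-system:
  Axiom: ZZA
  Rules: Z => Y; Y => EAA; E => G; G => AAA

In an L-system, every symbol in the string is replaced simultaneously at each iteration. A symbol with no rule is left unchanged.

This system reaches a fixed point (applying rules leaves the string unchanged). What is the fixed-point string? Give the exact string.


Answer: AAAAAAAAAAA

Derivation:
Step 0: ZZA
Step 1: YYA
Step 2: EAAEAAA
Step 3: GAAGAAA
Step 4: AAAAAAAAAAA
Step 5: AAAAAAAAAAA  (unchanged — fixed point at step 4)


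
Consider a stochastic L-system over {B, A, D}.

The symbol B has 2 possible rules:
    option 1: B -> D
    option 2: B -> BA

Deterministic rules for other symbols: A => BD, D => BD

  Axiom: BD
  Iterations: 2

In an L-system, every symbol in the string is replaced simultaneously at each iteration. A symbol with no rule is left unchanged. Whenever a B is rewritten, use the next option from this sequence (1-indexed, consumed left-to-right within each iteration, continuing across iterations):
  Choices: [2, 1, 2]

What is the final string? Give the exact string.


Answer: DBDBABD

Derivation:
Step 0: BD
Step 1: BABD  (used choices [2])
Step 2: DBDBABD  (used choices [1, 2])


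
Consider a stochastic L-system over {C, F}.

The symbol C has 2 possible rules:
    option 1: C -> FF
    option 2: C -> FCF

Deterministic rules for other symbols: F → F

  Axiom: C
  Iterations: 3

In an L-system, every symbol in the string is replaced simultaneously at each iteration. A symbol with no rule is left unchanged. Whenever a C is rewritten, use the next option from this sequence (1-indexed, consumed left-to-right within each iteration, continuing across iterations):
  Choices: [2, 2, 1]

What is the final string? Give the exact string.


Step 0: C
Step 1: FCF  (used choices [2])
Step 2: FFCFF  (used choices [2])
Step 3: FFFFFF  (used choices [1])

Answer: FFFFFF


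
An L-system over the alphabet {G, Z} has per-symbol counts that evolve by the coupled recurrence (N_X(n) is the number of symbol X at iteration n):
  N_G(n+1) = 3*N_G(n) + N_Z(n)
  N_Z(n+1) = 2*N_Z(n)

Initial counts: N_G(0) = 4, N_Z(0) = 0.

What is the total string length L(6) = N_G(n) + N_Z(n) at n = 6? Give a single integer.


Answer: 2916

Derivation:
Step 0: N_G=4, N_Z=0, L=4
Step 1: N_G=12, N_Z=0, L=12
Step 2: N_G=36, N_Z=0, L=36
Step 3: N_G=108, N_Z=0, L=108
Step 4: N_G=324, N_Z=0, L=324
Step 5: N_G=972, N_Z=0, L=972
Step 6: N_G=2916, N_Z=0, L=2916


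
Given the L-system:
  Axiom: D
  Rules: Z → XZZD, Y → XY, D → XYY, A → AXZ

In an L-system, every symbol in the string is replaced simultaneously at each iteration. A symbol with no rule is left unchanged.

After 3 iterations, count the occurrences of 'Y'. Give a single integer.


Step 0: D  (0 'Y')
Step 1: XYY  (2 'Y')
Step 2: XXYXY  (2 'Y')
Step 3: XXXYXXY  (2 'Y')

Answer: 2


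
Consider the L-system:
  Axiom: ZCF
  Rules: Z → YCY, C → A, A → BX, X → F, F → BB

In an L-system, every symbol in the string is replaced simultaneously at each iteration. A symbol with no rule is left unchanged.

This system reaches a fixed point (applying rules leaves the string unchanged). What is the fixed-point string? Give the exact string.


Step 0: ZCF
Step 1: YCYABB
Step 2: YAYBXBB
Step 3: YBXYBFBB
Step 4: YBFYBBBBB
Step 5: YBBBYBBBBB
Step 6: YBBBYBBBBB  (unchanged — fixed point at step 5)

Answer: YBBBYBBBBB


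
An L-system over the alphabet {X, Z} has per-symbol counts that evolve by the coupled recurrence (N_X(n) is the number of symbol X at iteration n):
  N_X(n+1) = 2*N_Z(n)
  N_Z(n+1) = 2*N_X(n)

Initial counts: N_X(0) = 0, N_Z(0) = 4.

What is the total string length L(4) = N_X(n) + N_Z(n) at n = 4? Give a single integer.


Step 0: N_X=0, N_Z=4, L=4
Step 1: N_X=8, N_Z=0, L=8
Step 2: N_X=0, N_Z=16, L=16
Step 3: N_X=32, N_Z=0, L=32
Step 4: N_X=0, N_Z=64, L=64

Answer: 64


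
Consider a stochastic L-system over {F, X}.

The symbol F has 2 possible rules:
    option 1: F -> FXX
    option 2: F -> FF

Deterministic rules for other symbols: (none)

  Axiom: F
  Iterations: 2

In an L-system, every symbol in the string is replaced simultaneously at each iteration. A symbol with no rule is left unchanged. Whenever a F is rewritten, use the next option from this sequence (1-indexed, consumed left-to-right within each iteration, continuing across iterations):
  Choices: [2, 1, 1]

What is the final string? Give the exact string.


Answer: FXXFXX

Derivation:
Step 0: F
Step 1: FF  (used choices [2])
Step 2: FXXFXX  (used choices [1, 1])


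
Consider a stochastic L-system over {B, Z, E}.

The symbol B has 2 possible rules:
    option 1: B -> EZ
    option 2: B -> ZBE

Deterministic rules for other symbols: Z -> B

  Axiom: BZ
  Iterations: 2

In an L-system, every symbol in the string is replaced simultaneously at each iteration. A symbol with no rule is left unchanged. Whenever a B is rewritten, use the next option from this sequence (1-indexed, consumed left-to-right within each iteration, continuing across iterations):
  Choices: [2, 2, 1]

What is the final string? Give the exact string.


Step 0: BZ
Step 1: ZBEB  (used choices [2])
Step 2: BZBEEEZ  (used choices [2, 1])

Answer: BZBEEEZ


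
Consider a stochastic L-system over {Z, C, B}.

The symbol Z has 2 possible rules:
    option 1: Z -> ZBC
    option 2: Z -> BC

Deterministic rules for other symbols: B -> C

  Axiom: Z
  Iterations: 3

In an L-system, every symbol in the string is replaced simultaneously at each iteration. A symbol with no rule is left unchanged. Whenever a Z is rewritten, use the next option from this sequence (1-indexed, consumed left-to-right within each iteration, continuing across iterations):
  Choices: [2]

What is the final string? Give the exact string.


Answer: CC

Derivation:
Step 0: Z
Step 1: BC  (used choices [2])
Step 2: CC  (used choices [])
Step 3: CC  (used choices [])


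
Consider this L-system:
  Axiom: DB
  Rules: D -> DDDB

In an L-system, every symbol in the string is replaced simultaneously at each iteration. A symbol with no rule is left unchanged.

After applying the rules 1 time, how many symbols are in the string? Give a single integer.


Step 0: length = 2
Step 1: length = 5

Answer: 5


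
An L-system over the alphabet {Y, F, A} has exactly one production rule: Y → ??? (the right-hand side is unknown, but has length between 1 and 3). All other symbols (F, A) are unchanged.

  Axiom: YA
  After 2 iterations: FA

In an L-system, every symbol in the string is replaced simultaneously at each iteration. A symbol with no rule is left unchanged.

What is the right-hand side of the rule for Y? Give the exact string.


Trying Y → F:
  Step 0: YA
  Step 1: FA
  Step 2: FA
Matches the given result.

Answer: F


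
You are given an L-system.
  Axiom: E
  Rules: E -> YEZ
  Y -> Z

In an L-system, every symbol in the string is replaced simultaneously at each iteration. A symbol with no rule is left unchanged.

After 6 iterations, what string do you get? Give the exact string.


Step 0: E
Step 1: YEZ
Step 2: ZYEZZ
Step 3: ZZYEZZZ
Step 4: ZZZYEZZZZ
Step 5: ZZZZYEZZZZZ
Step 6: ZZZZZYEZZZZZZ

Answer: ZZZZZYEZZZZZZ


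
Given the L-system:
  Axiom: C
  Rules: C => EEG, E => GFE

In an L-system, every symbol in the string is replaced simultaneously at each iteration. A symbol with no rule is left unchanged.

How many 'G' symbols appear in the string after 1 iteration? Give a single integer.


Answer: 1

Derivation:
Step 0: C  (0 'G')
Step 1: EEG  (1 'G')


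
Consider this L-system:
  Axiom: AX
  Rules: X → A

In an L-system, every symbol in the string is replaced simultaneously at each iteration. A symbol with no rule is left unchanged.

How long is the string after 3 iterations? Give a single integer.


Answer: 2

Derivation:
Step 0: length = 2
Step 1: length = 2
Step 2: length = 2
Step 3: length = 2


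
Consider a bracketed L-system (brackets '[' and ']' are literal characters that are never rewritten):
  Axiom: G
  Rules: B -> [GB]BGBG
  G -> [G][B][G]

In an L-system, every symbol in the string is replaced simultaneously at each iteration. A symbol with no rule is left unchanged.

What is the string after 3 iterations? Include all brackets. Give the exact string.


Step 0: G
Step 1: [G][B][G]
Step 2: [[G][B][G]][[GB]BGBG][[G][B][G]]
Step 3: [[[G][B][G]][[GB]BGBG][[G][B][G]]][[[G][B][G][GB]BGBG][GB]BGBG[G][B][G][GB]BGBG[G][B][G]][[[G][B][G]][[GB]BGBG][[G][B][G]]]

Answer: [[[G][B][G]][[GB]BGBG][[G][B][G]]][[[G][B][G][GB]BGBG][GB]BGBG[G][B][G][GB]BGBG[G][B][G]][[[G][B][G]][[GB]BGBG][[G][B][G]]]


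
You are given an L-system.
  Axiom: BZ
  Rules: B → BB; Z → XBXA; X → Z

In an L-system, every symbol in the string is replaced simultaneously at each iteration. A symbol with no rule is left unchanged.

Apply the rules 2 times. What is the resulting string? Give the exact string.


Step 0: BZ
Step 1: BBXBXA
Step 2: BBBBZBBZA

Answer: BBBBZBBZA


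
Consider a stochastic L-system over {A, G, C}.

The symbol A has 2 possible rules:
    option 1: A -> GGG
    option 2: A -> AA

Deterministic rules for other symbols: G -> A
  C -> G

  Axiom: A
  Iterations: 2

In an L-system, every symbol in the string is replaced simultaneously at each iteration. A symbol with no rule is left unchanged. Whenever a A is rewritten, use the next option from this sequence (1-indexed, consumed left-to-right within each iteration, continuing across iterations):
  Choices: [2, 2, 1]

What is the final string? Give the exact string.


Answer: AAGGG

Derivation:
Step 0: A
Step 1: AA  (used choices [2])
Step 2: AAGGG  (used choices [2, 1])


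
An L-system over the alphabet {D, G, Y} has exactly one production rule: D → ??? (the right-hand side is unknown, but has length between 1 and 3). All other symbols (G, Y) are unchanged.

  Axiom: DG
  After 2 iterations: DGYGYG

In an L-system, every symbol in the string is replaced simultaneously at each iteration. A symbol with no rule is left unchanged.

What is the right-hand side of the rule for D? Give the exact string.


Answer: DGY

Derivation:
Trying D → DGY:
  Step 0: DG
  Step 1: DGYG
  Step 2: DGYGYG
Matches the given result.


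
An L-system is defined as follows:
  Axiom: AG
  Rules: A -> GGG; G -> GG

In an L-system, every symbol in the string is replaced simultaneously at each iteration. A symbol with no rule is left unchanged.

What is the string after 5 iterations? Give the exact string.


Answer: GGGGGGGGGGGGGGGGGGGGGGGGGGGGGGGGGGGGGGGGGGGGGGGGGGGGGGGGGGGGGGGGGGGGGGGGGGGGGGGG

Derivation:
Step 0: AG
Step 1: GGGGG
Step 2: GGGGGGGGGG
Step 3: GGGGGGGGGGGGGGGGGGGG
Step 4: GGGGGGGGGGGGGGGGGGGGGGGGGGGGGGGGGGGGGGGG
Step 5: GGGGGGGGGGGGGGGGGGGGGGGGGGGGGGGGGGGGGGGGGGGGGGGGGGGGGGGGGGGGGGGGGGGGGGGGGGGGGGGG


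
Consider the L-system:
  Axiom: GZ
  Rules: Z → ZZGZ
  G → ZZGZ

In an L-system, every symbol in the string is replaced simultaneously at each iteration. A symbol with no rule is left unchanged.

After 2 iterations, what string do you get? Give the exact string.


Answer: ZZGZZZGZZZGZZZGZZZGZZZGZZZGZZZGZ

Derivation:
Step 0: GZ
Step 1: ZZGZZZGZ
Step 2: ZZGZZZGZZZGZZZGZZZGZZZGZZZGZZZGZ


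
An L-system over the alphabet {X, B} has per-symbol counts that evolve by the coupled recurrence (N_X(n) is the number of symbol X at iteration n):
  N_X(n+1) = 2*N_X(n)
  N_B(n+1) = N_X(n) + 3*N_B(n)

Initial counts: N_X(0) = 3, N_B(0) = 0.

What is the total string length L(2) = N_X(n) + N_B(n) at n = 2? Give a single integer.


Answer: 27

Derivation:
Step 0: N_X=3, N_B=0, L=3
Step 1: N_X=6, N_B=3, L=9
Step 2: N_X=12, N_B=15, L=27


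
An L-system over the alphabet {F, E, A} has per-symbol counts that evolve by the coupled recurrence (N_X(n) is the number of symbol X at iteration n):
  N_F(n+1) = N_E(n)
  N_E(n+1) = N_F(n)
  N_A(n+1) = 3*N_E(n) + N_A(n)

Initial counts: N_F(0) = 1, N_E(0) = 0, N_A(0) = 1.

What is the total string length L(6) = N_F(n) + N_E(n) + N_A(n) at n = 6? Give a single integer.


Step 0: N_F=1, N_E=0, N_A=1, L=2
Step 1: N_F=0, N_E=1, N_A=1, L=2
Step 2: N_F=1, N_E=0, N_A=4, L=5
Step 3: N_F=0, N_E=1, N_A=4, L=5
Step 4: N_F=1, N_E=0, N_A=7, L=8
Step 5: N_F=0, N_E=1, N_A=7, L=8
Step 6: N_F=1, N_E=0, N_A=10, L=11

Answer: 11


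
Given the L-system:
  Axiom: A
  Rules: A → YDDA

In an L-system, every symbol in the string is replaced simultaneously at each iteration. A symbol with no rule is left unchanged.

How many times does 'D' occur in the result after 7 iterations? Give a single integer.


Answer: 14

Derivation:
Step 0: A  (0 'D')
Step 1: YDDA  (2 'D')
Step 2: YDDYDDA  (4 'D')
Step 3: YDDYDDYDDA  (6 'D')
Step 4: YDDYDDYDDYDDA  (8 'D')
Step 5: YDDYDDYDDYDDYDDA  (10 'D')
Step 6: YDDYDDYDDYDDYDDYDDA  (12 'D')
Step 7: YDDYDDYDDYDDYDDYDDYDDA  (14 'D')


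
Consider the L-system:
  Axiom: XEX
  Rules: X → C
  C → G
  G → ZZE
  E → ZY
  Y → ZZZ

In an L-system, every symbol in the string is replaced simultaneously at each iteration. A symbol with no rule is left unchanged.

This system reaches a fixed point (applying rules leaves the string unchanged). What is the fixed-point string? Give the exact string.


Answer: ZZZZZZZZZZZZZZZZ

Derivation:
Step 0: XEX
Step 1: CZYC
Step 2: GZZZZG
Step 3: ZZEZZZZZZE
Step 4: ZZZYZZZZZZZY
Step 5: ZZZZZZZZZZZZZZZZ
Step 6: ZZZZZZZZZZZZZZZZ  (unchanged — fixed point at step 5)


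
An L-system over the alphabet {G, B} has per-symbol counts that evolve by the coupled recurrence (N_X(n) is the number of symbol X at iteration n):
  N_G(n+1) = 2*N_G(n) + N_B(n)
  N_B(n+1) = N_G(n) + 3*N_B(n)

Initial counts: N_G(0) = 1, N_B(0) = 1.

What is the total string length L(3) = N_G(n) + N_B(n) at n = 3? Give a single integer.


Step 0: N_G=1, N_B=1, L=2
Step 1: N_G=3, N_B=4, L=7
Step 2: N_G=10, N_B=15, L=25
Step 3: N_G=35, N_B=55, L=90

Answer: 90


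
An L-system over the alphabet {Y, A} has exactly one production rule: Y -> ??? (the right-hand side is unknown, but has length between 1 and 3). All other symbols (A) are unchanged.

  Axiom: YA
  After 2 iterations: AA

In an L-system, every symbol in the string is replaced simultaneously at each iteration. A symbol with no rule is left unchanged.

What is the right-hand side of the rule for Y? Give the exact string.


Answer: A

Derivation:
Trying Y -> A:
  Step 0: YA
  Step 1: AA
  Step 2: AA
Matches the given result.


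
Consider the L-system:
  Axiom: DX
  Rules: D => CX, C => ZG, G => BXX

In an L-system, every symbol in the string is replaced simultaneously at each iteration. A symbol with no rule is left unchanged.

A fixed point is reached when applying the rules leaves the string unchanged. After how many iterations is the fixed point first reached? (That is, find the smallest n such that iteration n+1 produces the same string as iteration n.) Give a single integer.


Answer: 3

Derivation:
Step 0: DX
Step 1: CXX
Step 2: ZGXX
Step 3: ZBXXXX
Step 4: ZBXXXX  (unchanged — fixed point at step 3)


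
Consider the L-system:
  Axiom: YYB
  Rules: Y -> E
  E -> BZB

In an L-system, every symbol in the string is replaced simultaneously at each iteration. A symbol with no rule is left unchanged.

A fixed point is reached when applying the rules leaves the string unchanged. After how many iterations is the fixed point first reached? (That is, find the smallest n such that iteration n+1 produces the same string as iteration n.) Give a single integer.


Answer: 2

Derivation:
Step 0: YYB
Step 1: EEB
Step 2: BZBBZBB
Step 3: BZBBZBB  (unchanged — fixed point at step 2)


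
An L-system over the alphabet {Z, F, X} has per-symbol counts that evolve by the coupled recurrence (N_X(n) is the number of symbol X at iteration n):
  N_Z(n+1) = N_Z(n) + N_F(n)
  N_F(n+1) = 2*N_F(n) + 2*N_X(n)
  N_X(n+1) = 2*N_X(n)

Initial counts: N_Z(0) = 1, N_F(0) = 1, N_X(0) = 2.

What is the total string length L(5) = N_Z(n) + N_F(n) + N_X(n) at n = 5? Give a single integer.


Answer: 644

Derivation:
Step 0: N_Z=1, N_F=1, N_X=2, L=4
Step 1: N_Z=2, N_F=6, N_X=4, L=12
Step 2: N_Z=8, N_F=20, N_X=8, L=36
Step 3: N_Z=28, N_F=56, N_X=16, L=100
Step 4: N_Z=84, N_F=144, N_X=32, L=260
Step 5: N_Z=228, N_F=352, N_X=64, L=644


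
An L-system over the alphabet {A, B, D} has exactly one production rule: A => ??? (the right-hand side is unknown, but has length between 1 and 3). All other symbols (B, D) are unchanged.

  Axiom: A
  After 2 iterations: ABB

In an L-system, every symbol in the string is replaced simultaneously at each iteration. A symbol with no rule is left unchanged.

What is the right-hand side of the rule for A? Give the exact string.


Trying A => AB:
  Step 0: A
  Step 1: AB
  Step 2: ABB
Matches the given result.

Answer: AB


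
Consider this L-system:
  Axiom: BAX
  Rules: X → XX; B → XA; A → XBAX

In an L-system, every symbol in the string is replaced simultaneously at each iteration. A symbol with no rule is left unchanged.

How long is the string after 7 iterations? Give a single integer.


Step 0: length = 3
Step 1: length = 8
Step 2: length = 20
Step 3: length = 46
Step 4: length = 102
Step 5: length = 220
Step 6: length = 466
Step 7: length = 974

Answer: 974


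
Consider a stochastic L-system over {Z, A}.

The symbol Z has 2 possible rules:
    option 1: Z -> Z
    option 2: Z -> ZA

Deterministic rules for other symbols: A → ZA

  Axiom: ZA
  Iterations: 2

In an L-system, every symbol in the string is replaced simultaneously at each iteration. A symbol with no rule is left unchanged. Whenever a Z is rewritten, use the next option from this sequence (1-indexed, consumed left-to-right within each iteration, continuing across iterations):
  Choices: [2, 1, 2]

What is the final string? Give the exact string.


Step 0: ZA
Step 1: ZAZA  (used choices [2])
Step 2: ZZAZAZA  (used choices [1, 2])

Answer: ZZAZAZA


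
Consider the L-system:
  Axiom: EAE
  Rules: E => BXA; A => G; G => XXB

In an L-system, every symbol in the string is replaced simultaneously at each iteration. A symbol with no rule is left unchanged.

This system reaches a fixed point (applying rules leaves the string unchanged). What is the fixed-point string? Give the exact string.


Step 0: EAE
Step 1: BXAGBXA
Step 2: BXGXXBBXG
Step 3: BXXXBXXBBXXXB
Step 4: BXXXBXXBBXXXB  (unchanged — fixed point at step 3)

Answer: BXXXBXXBBXXXB


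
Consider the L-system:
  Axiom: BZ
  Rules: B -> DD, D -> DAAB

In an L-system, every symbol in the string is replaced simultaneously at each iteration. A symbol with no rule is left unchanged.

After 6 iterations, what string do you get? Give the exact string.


Answer: DAABAADDAADAABDAABAADAABAADDDAABAADDAADAABAADDAADAABDAABDAABAADDAADAABDAABDAABAADDAADAABDAABAADAABAADDDAABAADDAADAABAADDAADAABDAABDAABAADDAADAABDAABZ

Derivation:
Step 0: BZ
Step 1: DDZ
Step 2: DAABDAABZ
Step 3: DAABAADDDAABAADDZ
Step 4: DAABAADDAADAABDAABDAABAADDAADAABDAABZ
Step 5: DAABAADDAADAABDAABAADAABAADDDAABAADDDAABAADDAADAABDAABAADAABAADDDAABAADDZ
Step 6: DAABAADDAADAABDAABAADAABAADDDAABAADDAADAABAADDAADAABDAABDAABAADDAADAABDAABDAABAADDAADAABDAABAADAABAADDDAABAADDAADAABAADDAADAABDAABDAABAADDAADAABDAABZ


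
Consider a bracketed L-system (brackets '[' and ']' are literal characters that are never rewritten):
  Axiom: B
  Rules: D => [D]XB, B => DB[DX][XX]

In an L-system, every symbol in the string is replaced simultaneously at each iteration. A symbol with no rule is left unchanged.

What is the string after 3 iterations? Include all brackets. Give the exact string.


Step 0: B
Step 1: DB[DX][XX]
Step 2: [D]XBDB[DX][XX][[D]XBX][XX]
Step 3: [[D]XB]XDB[DX][XX][D]XBDB[DX][XX][[D]XBX][XX][[[D]XB]XDB[DX][XX]X][XX]

Answer: [[D]XB]XDB[DX][XX][D]XBDB[DX][XX][[D]XBX][XX][[[D]XB]XDB[DX][XX]X][XX]


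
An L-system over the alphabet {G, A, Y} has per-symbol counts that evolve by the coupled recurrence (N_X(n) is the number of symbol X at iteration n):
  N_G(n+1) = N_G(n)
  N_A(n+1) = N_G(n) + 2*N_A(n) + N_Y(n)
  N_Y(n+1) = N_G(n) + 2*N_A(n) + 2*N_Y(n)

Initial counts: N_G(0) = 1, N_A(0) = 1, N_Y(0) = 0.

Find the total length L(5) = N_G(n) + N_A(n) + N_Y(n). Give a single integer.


Step 0: N_G=1, N_A=1, N_Y=0, L=2
Step 1: N_G=1, N_A=3, N_Y=3, L=7
Step 2: N_G=1, N_A=10, N_Y=13, L=24
Step 3: N_G=1, N_A=34, N_Y=47, L=82
Step 4: N_G=1, N_A=116, N_Y=163, L=280
Step 5: N_G=1, N_A=396, N_Y=559, L=956

Answer: 956


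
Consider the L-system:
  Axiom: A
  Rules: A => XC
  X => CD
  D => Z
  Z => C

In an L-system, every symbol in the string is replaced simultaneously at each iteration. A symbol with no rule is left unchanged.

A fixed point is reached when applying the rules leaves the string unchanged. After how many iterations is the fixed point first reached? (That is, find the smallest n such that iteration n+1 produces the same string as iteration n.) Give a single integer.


Step 0: A
Step 1: XC
Step 2: CDC
Step 3: CZC
Step 4: CCC
Step 5: CCC  (unchanged — fixed point at step 4)

Answer: 4


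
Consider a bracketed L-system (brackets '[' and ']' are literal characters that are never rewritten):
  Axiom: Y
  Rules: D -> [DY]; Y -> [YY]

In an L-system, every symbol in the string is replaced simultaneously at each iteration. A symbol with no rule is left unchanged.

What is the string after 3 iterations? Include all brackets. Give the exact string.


Answer: [[[YY][YY]][[YY][YY]]]

Derivation:
Step 0: Y
Step 1: [YY]
Step 2: [[YY][YY]]
Step 3: [[[YY][YY]][[YY][YY]]]
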